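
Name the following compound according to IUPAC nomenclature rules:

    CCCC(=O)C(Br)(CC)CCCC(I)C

Counting along the main chain through the carbonyl gives 10 carbons: the parent is decane.
The highest-priority functional group is a ketone (C=O on an internal carbon), so the name ends in -one.
Number the chain so that numbering from this end puts the carbonyl group at C-4 rather than C-7.
That gives the carbonyl at C-4; a bromo group at C-5; an ethyl group at C-5; an iodo group at C-9.
The substituents are ordered alphabetically, ignoring any di-/tri- multipliers.
The name is 5-bromo-5-ethyl-9-iododecan-4-one.

5-bromo-5-ethyl-9-iododecan-4-one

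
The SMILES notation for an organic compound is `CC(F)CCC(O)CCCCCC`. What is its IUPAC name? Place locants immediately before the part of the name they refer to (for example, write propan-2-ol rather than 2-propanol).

2-fluoroundecan-5-ol

Counting along the main chain through the –OH group gives 11 carbons: the parent is undecane.
An alcohol (–OH) is the principal characteristic group, giving the suffix -ol.
The numbering direction is chosen so that numbering from this end puts the hydroxyl group at C-5 rather than C-7.
That gives the hydroxyl at C-5; a fluoro group at C-2.
Assembling the pieces gives 2-fluoroundecan-5-ol.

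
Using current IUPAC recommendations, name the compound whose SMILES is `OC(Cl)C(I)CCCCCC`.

1-chloro-2-iodooctan-1-ol

The longest carbon chain that includes the –OH group has 8 carbons, so the parent hydride is octane.
The highest-priority functional group is an alcohol (–OH), so the name ends in -ol.
Number the chain so that numbering from this end puts the hydroxyl group at C-1 rather than C-8.
With this numbering: the hydroxyl at C-1; a chloro group at C-1; an iodo group at C-2.
Substituent prefixes are cited in alphabetical order (multiplying prefixes like di-/tri- are ignored for ordering).
Assembling the pieces gives 1-chloro-2-iodooctan-1-ol.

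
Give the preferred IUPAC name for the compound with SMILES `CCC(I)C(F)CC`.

The parent chain contains 6 carbons (hexane).
The numbering direction is chosen so that the locant sets are identical either way, so the alphabetically earlier fluoro substituent takes the lower locant (3 rather than 4).
This places a fluoro group at C-3; an iodo group at C-4.
Prefixes are listed alphabetically: fluoro, iodo.
The name is 3-fluoro-4-iodohexane.

3-fluoro-4-iodohexane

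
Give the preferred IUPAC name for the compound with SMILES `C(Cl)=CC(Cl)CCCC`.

1,3-dichlorohept-1-ene

The longest carbon chain that includes the multiple bond has 7 carbons, so the parent hydride is heptane.
There is one C=C double bond, indicated by the ending -ene.
Choose the numbering such that numbering from this end puts the double bond at C-1 rather than C-6.
With this numbering: the double bond between C-1 and C-2; chloro groups at C-1 and C-3.
Putting it together: 1,3-dichlorohept-1-ene.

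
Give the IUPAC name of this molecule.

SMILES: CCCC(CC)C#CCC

5-ethyloct-3-yne

The longest chain bearing the multiple bond is 8 carbons long (octane).
There is one C≡C triple bond, indicated by the ending -yne.
Number the chain so that numbering from this end puts the triple bond at C-3 rather than C-5.
With this numbering: the triple bond between C-3 and C-4; an ethyl group at C-5.
The name is 5-ethyloct-3-yne.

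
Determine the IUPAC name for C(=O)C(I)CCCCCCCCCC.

Counting along the main chain through the –CHO group gives 12 carbons: the parent is dodecane.
The highest-priority functional group is an aldehyde (terminal –CHO), so the name ends in -al.
The numbering direction is chosen so that the aldehyde carbon is C-1 by definition.
With this numbering: an iodo group at C-2.
Assembling the pieces gives 2-iodododecanal.

2-iodododecanal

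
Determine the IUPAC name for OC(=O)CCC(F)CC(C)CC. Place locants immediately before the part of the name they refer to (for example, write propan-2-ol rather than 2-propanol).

4-fluoro-6-methyloctanoic acid

The longest carbon chain that includes the –COOH group has 8 carbons, so the parent hydride is octane.
A carboxylic acid (terminal –COOH) is the principal characteristic group, giving the suffix -oic acid.
The numbering direction is chosen so that the carboxylic acid carbon is C-1 by definition.
This places a fluoro group at C-4; a methyl group at C-6.
Substituent prefixes are cited in alphabetical order (multiplying prefixes like di-/tri- are ignored for ordering).
The name is 4-fluoro-6-methyloctanoic acid.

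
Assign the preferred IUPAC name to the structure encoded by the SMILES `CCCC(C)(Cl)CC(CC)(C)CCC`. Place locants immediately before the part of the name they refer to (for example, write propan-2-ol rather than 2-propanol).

4-chloro-6-ethyl-4,6-dimethylnonane

The parent chain contains 9 carbons (nonane).
Number the chain so that the locant sets are identical either way, so the alphabetically earlier chloro substituent takes the lower locant (4 rather than 6).
This places a chloro group at C-4; an ethyl group at C-6; methyl groups at C-4 and C-6.
Substituent prefixes are cited in alphabetical order (multiplying prefixes like di-/tri- are ignored for ordering).
Assembling the pieces gives 4-chloro-6-ethyl-4,6-dimethylnonane.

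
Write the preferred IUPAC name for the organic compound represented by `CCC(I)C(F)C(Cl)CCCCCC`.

The parent chain contains 11 carbons (undecane).
The numbering direction is chosen so that the substituent locant set {3,4,5} is lower than {7,8,9} at the first point of difference.
With this numbering: a chloro group at C-5; a fluoro group at C-4; an iodo group at C-3.
The substituents are ordered alphabetically, ignoring any di-/tri- multipliers.
Assembling the pieces gives 5-chloro-4-fluoro-3-iodoundecane.

5-chloro-4-fluoro-3-iodoundecane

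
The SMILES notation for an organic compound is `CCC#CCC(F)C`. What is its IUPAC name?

6-fluorohept-3-yne

The longest carbon chain that includes the multiple bond has 7 carbons, so the parent hydride is heptane.
A C≡C triple bond in the chain gives the infix -yne-.
Choose the numbering such that numbering from this end puts the triple bond at C-3 rather than C-4.
This places the triple bond between C-3 and C-4; a fluoro group at C-6.
Assembling the pieces gives 6-fluorohept-3-yne.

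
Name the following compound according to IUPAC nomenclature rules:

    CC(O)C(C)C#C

3-methylpent-4-yn-2-ol

The longest chain bearing the –OH group and the multiple bond is 5 carbons long (pentane).
The highest-priority functional group is an alcohol (–OH), so the name ends in -ol.
A C≡C triple bond in the chain gives the infix -yne-.
The numbering direction is chosen so that numbering from this end puts the hydroxyl group at C-2 rather than C-4.
This places the hydroxyl at C-2; the triple bond between C-4 and C-5; a methyl group at C-3.
The name is 3-methylpent-4-yn-2-ol.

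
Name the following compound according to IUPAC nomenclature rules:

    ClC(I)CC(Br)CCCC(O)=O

The longest carbon chain that includes the –COOH group has 7 carbons, so the parent hydride is heptane.
The principal characteristic group is a carboxylic acid (terminal –COOH), named with the suffix -oic acid.
Choose the numbering such that the carboxylic acid carbon is C-1 by definition.
This places a bromo group at C-5; a chloro group at C-7; an iodo group at C-7.
Substituent prefixes are cited in alphabetical order (multiplying prefixes like di-/tri- are ignored for ordering).
Assembling the pieces gives 5-bromo-7-chloro-7-iodoheptanoic acid.

5-bromo-7-chloro-7-iodoheptanoic acid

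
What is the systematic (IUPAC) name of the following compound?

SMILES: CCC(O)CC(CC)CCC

Counting along the main chain through the –OH group gives 8 carbons: the parent is octane.
The highest-priority functional group is an alcohol (–OH), so the name ends in -ol.
Number the chain so that numbering from this end puts the hydroxyl group at C-3 rather than C-6.
This places the hydroxyl at C-3; an ethyl group at C-5.
Assembling the pieces gives 5-ethyloctan-3-ol.

5-ethyloctan-3-ol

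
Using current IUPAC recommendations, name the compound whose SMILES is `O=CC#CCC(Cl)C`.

5-chlorohex-2-ynal

Counting along the main chain through the –CHO group and the multiple bond gives 6 carbons: the parent is hexane.
The principal characteristic group is an aldehyde (terminal –CHO), named with the suffix -al.
A C≡C triple bond in the chain gives the infix -yne-.
Choose the numbering such that the aldehyde carbon is C-1 by definition.
This places the triple bond between C-2 and C-3; a chloro group at C-5.
The name is 5-chlorohex-2-ynal.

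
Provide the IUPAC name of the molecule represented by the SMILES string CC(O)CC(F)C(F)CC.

The longest chain bearing the –OH group is 7 carbons long (heptane).
The principal characteristic group is an alcohol (–OH), named with the suffix -ol.
Choose the numbering such that numbering from this end puts the hydroxyl group at C-2 rather than C-6.
This places the hydroxyl at C-2; fluoro groups at C-4 and C-5.
The name is 4,5-difluoroheptan-2-ol.

4,5-difluoroheptan-2-ol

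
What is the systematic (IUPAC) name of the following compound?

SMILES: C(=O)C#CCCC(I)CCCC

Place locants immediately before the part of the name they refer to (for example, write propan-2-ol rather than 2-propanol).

The longest chain bearing the –CHO group and the multiple bond is 10 carbons long (decane).
An aldehyde (terminal –CHO) is the principal characteristic group, giving the suffix -al.
A C≡C triple bond in the chain gives the infix -yne-.
Choose the numbering such that the aldehyde carbon is C-1 by definition.
With this numbering: the triple bond between C-2 and C-3; an iodo group at C-6.
Putting it together: 6-iododec-2-ynal.

6-iododec-2-ynal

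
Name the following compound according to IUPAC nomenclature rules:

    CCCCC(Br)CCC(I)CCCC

The longest continuous carbon chain has 12 atoms, so the parent hydride is dodecane.
Choose the numbering such that the locant sets are identical either way, so the alphabetically earlier bromo substituent takes the lower locant (5 rather than 8).
With this numbering: a bromo group at C-5; an iodo group at C-8.
Prefixes are listed alphabetically: bromo, iodo.
Putting it together: 5-bromo-8-iodododecane.

5-bromo-8-iodododecane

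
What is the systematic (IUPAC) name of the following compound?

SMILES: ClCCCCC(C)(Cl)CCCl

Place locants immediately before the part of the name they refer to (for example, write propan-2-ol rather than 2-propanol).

The longest continuous carbon chain has 7 atoms, so the parent hydride is heptane.
Choose the numbering such that the substituent locant set {1,3,3,7} is lower than {1,5,5,7} at the first point of difference.
With this numbering: chloro groups at C-1 and C-3 and C-7; a methyl group at C-3.
The substituents are ordered alphabetically, ignoring any di-/tri- multipliers.
The name is 1,3,7-trichloro-3-methylheptane.

1,3,7-trichloro-3-methylheptane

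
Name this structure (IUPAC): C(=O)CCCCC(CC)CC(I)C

6-ethyl-8-iodononanal

Counting along the main chain through the –CHO group gives 9 carbons: the parent is nonane.
The highest-priority functional group is an aldehyde (terminal –CHO), so the name ends in -al.
Number the chain so that the aldehyde carbon is C-1 by definition.
With this numbering: an ethyl group at C-6; an iodo group at C-8.
The substituents are ordered alphabetically, ignoring any di-/tri- multipliers.
Assembling the pieces gives 6-ethyl-8-iodononanal.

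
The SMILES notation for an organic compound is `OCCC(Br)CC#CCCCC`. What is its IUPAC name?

The longest chain bearing the –OH group and the multiple bond is 10 carbons long (decane).
An alcohol (–OH) is the principal characteristic group, giving the suffix -ol.
A C≡C triple bond in the chain gives the infix -yne-.
The numbering direction is chosen so that numbering from this end puts the hydroxyl group at C-1 rather than C-10.
This places the hydroxyl at C-1; the triple bond between C-5 and C-6; a bromo group at C-3.
Putting it together: 3-bromodec-5-yn-1-ol.

3-bromodec-5-yn-1-ol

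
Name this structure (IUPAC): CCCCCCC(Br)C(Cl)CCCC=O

The longest carbon chain that includes the –CHO group has 12 carbons, so the parent hydride is dodecane.
An aldehyde (terminal –CHO) is the principal characteristic group, giving the suffix -al.
Number the chain so that the aldehyde carbon is C-1 by definition.
That gives a bromo group at C-6; a chloro group at C-5.
Prefixes are listed alphabetically: bromo, chloro.
Assembling the pieces gives 6-bromo-5-chlorododecanal.

6-bromo-5-chlorododecanal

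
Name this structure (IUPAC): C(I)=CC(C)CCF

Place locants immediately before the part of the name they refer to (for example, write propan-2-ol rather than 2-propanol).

Counting along the main chain through the multiple bond gives 5 carbons: the parent is pentane.
There is one C=C double bond, indicated by the ending -ene.
The numbering direction is chosen so that numbering from this end puts the double bond at C-1 rather than C-4.
That gives the double bond between C-1 and C-2; a fluoro group at C-5; an iodo group at C-1; a methyl group at C-3.
Substituent prefixes are cited in alphabetical order (multiplying prefixes like di-/tri- are ignored for ordering).
Assembling the pieces gives 5-fluoro-1-iodo-3-methylpent-1-ene.

5-fluoro-1-iodo-3-methylpent-1-ene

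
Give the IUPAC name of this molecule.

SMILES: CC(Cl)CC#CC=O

The longest chain bearing the –CHO group and the multiple bond is 6 carbons long (hexane).
The highest-priority functional group is an aldehyde (terminal –CHO), so the name ends in -al.
There is one C≡C triple bond, indicated by the ending -yne.
The numbering direction is chosen so that the aldehyde carbon is C-1 by definition.
This places the triple bond between C-2 and C-3; a chloro group at C-5.
The name is 5-chlorohex-2-ynal.

5-chlorohex-2-ynal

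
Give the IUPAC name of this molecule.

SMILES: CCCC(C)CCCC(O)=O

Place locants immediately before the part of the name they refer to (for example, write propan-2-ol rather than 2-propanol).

The longest chain bearing the –COOH group is 8 carbons long (octane).
A carboxylic acid (terminal –COOH) is the principal characteristic group, giving the suffix -oic acid.
Choose the numbering such that the carboxylic acid carbon is C-1 by definition.
That gives a methyl group at C-5.
Assembling the pieces gives 5-methyloctanoic acid.

5-methyloctanoic acid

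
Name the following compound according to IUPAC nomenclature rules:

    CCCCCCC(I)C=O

The longest carbon chain that includes the –CHO group has 8 carbons, so the parent hydride is octane.
An aldehyde (terminal –CHO) is the principal characteristic group, giving the suffix -al.
The numbering direction is chosen so that the aldehyde carbon is C-1 by definition.
With this numbering: an iodo group at C-2.
Assembling the pieces gives 2-iodooctanal.

2-iodooctanal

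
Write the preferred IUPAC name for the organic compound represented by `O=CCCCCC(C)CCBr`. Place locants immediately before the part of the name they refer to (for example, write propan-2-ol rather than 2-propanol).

The longest carbon chain that includes the –CHO group has 8 carbons, so the parent hydride is octane.
The highest-priority functional group is an aldehyde (terminal –CHO), so the name ends in -al.
Choose the numbering such that the aldehyde carbon is C-1 by definition.
That gives a bromo group at C-8; a methyl group at C-6.
Substituent prefixes are cited in alphabetical order (multiplying prefixes like di-/tri- are ignored for ordering).
The name is 8-bromo-6-methyloctanal.

8-bromo-6-methyloctanal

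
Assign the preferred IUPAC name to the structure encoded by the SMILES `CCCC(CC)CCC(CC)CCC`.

4,7-diethyldecane

The longest continuous carbon chain has 10 atoms, so the parent hydride is decane.
The molecule is symmetric, so either numbering direction gives the same locants.
With this numbering: ethyl groups at C-4 and C-7.
The name is 4,7-diethyldecane.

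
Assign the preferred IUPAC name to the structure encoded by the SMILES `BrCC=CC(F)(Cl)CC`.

The longest chain bearing the multiple bond is 6 carbons long (hexane).
There is one C=C double bond, indicated by the ending -ene.
Choose the numbering such that numbering from this end puts the double bond at C-2 rather than C-4.
This places the double bond between C-2 and C-3; a bromo group at C-1; a chloro group at C-4; a fluoro group at C-4.
The substituents are ordered alphabetically, ignoring any di-/tri- multipliers.
Putting it together: 1-bromo-4-chloro-4-fluorohex-2-ene.

1-bromo-4-chloro-4-fluorohex-2-ene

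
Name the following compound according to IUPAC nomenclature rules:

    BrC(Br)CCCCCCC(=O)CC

The longest carbon chain that includes the carbonyl has 10 carbons, so the parent hydride is decane.
The principal characteristic group is a ketone (C=O on an internal carbon), named with the suffix -one.
Choose the numbering such that numbering from this end puts the carbonyl group at C-3 rather than C-8.
With this numbering: the carbonyl at C-3; two bromo groups at C-10.
The name is 10,10-dibromodecan-3-one.

10,10-dibromodecan-3-one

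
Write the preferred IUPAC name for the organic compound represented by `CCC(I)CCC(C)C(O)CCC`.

The longest carbon chain that includes the –OH group has 10 carbons, so the parent hydride is decane.
The principal characteristic group is an alcohol (–OH), named with the suffix -ol.
Choose the numbering such that numbering from this end puts the hydroxyl group at C-4 rather than C-7.
This places the hydroxyl at C-4; an iodo group at C-8; a methyl group at C-5.
The substituents are ordered alphabetically, ignoring any di-/tri- multipliers.
Putting it together: 8-iodo-5-methyldecan-4-ol.

8-iodo-5-methyldecan-4-ol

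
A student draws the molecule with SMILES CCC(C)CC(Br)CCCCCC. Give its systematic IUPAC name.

5-bromo-3-methylundecane

The longest continuous carbon chain has 11 atoms, so the parent hydride is undecane.
The numbering direction is chosen so that the substituent locant set {3,5} is lower than {7,9} at the first point of difference.
This places a bromo group at C-5; a methyl group at C-3.
Substituent prefixes are cited in alphabetical order (multiplying prefixes like di-/tri- are ignored for ordering).
Putting it together: 5-bromo-3-methylundecane.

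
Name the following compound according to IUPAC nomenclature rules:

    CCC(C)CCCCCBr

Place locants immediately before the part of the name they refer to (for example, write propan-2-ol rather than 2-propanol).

1-bromo-6-methyloctane

The longest carbon chain is 8 atoms: the parent is octane.
The numbering direction is chosen so that the substituent locant set {1,6} is lower than {3,8} at the first point of difference.
That gives a bromo group at C-1; a methyl group at C-6.
Prefixes are listed alphabetically: bromo, methyl.
The name is 1-bromo-6-methyloctane.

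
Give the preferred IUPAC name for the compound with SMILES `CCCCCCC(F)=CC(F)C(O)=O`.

Counting along the main chain through the –COOH group and the multiple bond gives 10 carbons: the parent is decane.
A carboxylic acid (terminal –COOH) is the principal characteristic group, giving the suffix -oic acid.
There is one C=C double bond, indicated by the ending -ene.
The numbering direction is chosen so that the carboxylic acid carbon is C-1 by definition.
With this numbering: the double bond between C-3 and C-4; fluoro groups at C-2 and C-4.
Putting it together: 2,4-difluorodec-3-enoic acid.

2,4-difluorodec-3-enoic acid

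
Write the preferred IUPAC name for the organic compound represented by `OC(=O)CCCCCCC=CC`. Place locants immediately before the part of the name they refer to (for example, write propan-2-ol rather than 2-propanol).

The longest carbon chain that includes the –COOH group and the multiple bond has 10 carbons, so the parent hydride is decane.
The principal characteristic group is a carboxylic acid (terminal –COOH), named with the suffix -oic acid.
A C=C double bond in the chain gives the infix -ene-.
Number the chain so that the carboxylic acid carbon is C-1 by definition.
That gives the double bond between C-8 and C-9.
The name is dec-8-enoic acid.

dec-8-enoic acid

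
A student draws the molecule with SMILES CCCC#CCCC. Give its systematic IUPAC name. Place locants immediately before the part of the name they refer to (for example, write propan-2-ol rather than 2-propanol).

The longest chain bearing the multiple bond is 8 carbons long (octane).
There is one C≡C triple bond, indicated by the ending -yne.
Both numbering directions give the same locant set; either may be used.
With this numbering: the triple bond between C-4 and C-5.
Assembling the pieces gives oct-4-yne.

oct-4-yne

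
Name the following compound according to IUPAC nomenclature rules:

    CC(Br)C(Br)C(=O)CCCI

The longest chain bearing the carbonyl is 7 carbons long (heptane).
A ketone (C=O on an internal carbon) is the principal characteristic group, giving the suffix -one.
Choose the numbering such that the substituent locant set {1,5,6} is lower than {2,3,7} at the first point of difference.
That gives the carbonyl at C-4; bromo groups at C-5 and C-6; an iodo group at C-1.
The substituents are ordered alphabetically, ignoring any di-/tri- multipliers.
Putting it together: 5,6-dibromo-1-iodoheptan-4-one.

5,6-dibromo-1-iodoheptan-4-one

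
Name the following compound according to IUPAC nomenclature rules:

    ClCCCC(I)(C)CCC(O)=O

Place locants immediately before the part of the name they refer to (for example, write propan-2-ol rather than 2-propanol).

Counting along the main chain through the –COOH group gives 7 carbons: the parent is heptane.
The highest-priority functional group is a carboxylic acid (terminal –COOH), so the name ends in -oic acid.
Choose the numbering such that the carboxylic acid carbon is C-1 by definition.
With this numbering: a chloro group at C-7; an iodo group at C-4; a methyl group at C-4.
Prefixes are listed alphabetically: chloro, iodo, methyl.
Putting it together: 7-chloro-4-iodo-4-methylheptanoic acid.

7-chloro-4-iodo-4-methylheptanoic acid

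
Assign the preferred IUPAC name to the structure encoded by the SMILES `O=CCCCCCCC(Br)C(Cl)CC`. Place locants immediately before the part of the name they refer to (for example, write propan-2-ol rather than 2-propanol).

8-bromo-9-chloroundecanal

Counting along the main chain through the –CHO group gives 11 carbons: the parent is undecane.
An aldehyde (terminal –CHO) is the principal characteristic group, giving the suffix -al.
Number the chain so that the aldehyde carbon is C-1 by definition.
This places a bromo group at C-8; a chloro group at C-9.
Prefixes are listed alphabetically: bromo, chloro.
Assembling the pieces gives 8-bromo-9-chloroundecanal.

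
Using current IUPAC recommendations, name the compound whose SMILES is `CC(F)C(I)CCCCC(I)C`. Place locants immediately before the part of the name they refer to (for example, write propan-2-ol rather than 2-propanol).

The parent chain contains 9 carbons (nonane).
Number the chain so that the substituent locant set {2,3,8} is lower than {2,7,8} at the first point of difference.
That gives a fluoro group at C-2; iodo groups at C-3 and C-8.
Prefixes are listed alphabetically: fluoro, iodo.
Assembling the pieces gives 2-fluoro-3,8-diiodononane.

2-fluoro-3,8-diiodononane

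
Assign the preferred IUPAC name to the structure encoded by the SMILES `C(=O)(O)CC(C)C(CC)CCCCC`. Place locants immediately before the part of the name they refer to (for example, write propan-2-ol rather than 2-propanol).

The longest carbon chain that includes the –COOH group has 9 carbons, so the parent hydride is nonane.
The principal characteristic group is a carboxylic acid (terminal –COOH), named with the suffix -oic acid.
The numbering direction is chosen so that the carboxylic acid carbon is C-1 by definition.
This places an ethyl group at C-4; a methyl group at C-3.
Prefixes are listed alphabetically: ethyl, methyl.
The name is 4-ethyl-3-methylnonanoic acid.

4-ethyl-3-methylnonanoic acid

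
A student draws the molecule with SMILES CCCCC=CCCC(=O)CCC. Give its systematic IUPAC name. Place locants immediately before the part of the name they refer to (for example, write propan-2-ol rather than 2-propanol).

dodec-7-en-4-one

Counting along the main chain through the carbonyl and the multiple bond gives 12 carbons: the parent is dodecane.
The highest-priority functional group is a ketone (C=O on an internal carbon), so the name ends in -one.
The chain contains a C=C double bond, so the unsaturation ending is -ene.
Choose the numbering such that numbering from this end puts the carbonyl group at C-4 rather than C-9.
That gives the carbonyl at C-4; the double bond between C-7 and C-8.
The name is dodec-7-en-4-one.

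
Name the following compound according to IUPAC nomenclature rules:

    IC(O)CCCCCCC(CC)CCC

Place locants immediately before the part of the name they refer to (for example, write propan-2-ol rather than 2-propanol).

The longest carbon chain that includes the –OH group has 11 carbons, so the parent hydride is undecane.
The principal characteristic group is an alcohol (–OH), named with the suffix -ol.
Choose the numbering such that numbering from this end puts the hydroxyl group at C-1 rather than C-11.
This places the hydroxyl at C-1; an ethyl group at C-8; an iodo group at C-1.
Prefixes are listed alphabetically: ethyl, iodo.
Putting it together: 8-ethyl-1-iodoundecan-1-ol.

8-ethyl-1-iodoundecan-1-ol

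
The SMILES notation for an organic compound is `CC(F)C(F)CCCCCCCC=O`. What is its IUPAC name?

9,10-difluoroundecanal

Counting along the main chain through the –CHO group gives 11 carbons: the parent is undecane.
An aldehyde (terminal –CHO) is the principal characteristic group, giving the suffix -al.
Number the chain so that the aldehyde carbon is C-1 by definition.
This places fluoro groups at C-9 and C-10.
Putting it together: 9,10-difluoroundecanal.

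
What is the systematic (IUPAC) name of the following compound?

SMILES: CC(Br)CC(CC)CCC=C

The longest carbon chain that includes the multiple bond has 8 carbons, so the parent hydride is octane.
There is one C=C double bond, indicated by the ending -ene.
The numbering direction is chosen so that numbering from this end puts the double bond at C-1 rather than C-7.
This places the double bond between C-1 and C-2; a bromo group at C-7; an ethyl group at C-5.
Prefixes are listed alphabetically: bromo, ethyl.
The name is 7-bromo-5-ethyloct-1-ene.

7-bromo-5-ethyloct-1-ene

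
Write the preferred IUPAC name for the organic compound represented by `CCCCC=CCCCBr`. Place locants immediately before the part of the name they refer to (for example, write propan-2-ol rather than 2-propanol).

The longest carbon chain that includes the multiple bond has 9 carbons, so the parent hydride is nonane.
The chain contains a C=C double bond, so the unsaturation ending is -ene.
Number the chain so that numbering from this end puts the double bond at C-4 rather than C-5.
That gives the double bond between C-4 and C-5; a bromo group at C-1.
Assembling the pieces gives 1-bromonon-4-ene.

1-bromonon-4-ene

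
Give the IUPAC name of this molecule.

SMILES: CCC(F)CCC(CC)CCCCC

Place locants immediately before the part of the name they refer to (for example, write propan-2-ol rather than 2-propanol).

6-ethyl-3-fluoroundecane

The longest continuous carbon chain has 11 atoms, so the parent hydride is undecane.
Choose the numbering such that the substituent locant set {3,6} is lower than {6,9} at the first point of difference.
This places an ethyl group at C-6; a fluoro group at C-3.
Substituent prefixes are cited in alphabetical order (multiplying prefixes like di-/tri- are ignored for ordering).
The name is 6-ethyl-3-fluoroundecane.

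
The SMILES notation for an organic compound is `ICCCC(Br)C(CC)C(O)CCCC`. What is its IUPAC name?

The longest chain bearing the –OH group is 10 carbons long (decane).
An alcohol (–OH) is the principal characteristic group, giving the suffix -ol.
Choose the numbering such that numbering from this end puts the hydroxyl group at C-5 rather than C-6.
With this numbering: the hydroxyl at C-5; a bromo group at C-7; an ethyl group at C-6; an iodo group at C-10.
Substituent prefixes are cited in alphabetical order (multiplying prefixes like di-/tri- are ignored for ordering).
The name is 7-bromo-6-ethyl-10-iododecan-5-ol.

7-bromo-6-ethyl-10-iododecan-5-ol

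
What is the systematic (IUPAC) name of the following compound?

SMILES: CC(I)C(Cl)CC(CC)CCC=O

The longest chain bearing the –CHO group is 8 carbons long (octane).
An aldehyde (terminal –CHO) is the principal characteristic group, giving the suffix -al.
The numbering direction is chosen so that the aldehyde carbon is C-1 by definition.
This places a chloro group at C-6; an ethyl group at C-4; an iodo group at C-7.
Prefixes are listed alphabetically: chloro, ethyl, iodo.
The name is 6-chloro-4-ethyl-7-iodooctanal.

6-chloro-4-ethyl-7-iodooctanal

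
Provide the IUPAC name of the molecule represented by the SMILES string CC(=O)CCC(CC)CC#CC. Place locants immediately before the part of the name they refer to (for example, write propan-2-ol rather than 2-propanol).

The longest carbon chain that includes the carbonyl and the multiple bond has 9 carbons, so the parent hydride is nonane.
The principal characteristic group is a ketone (C=O on an internal carbon), named with the suffix -one.
A C≡C triple bond in the chain gives the infix -yne-.
Choose the numbering such that numbering from this end puts the carbonyl group at C-2 rather than C-8.
That gives the carbonyl at C-2; the triple bond between C-7 and C-8; an ethyl group at C-5.
The name is 5-ethylnon-7-yn-2-one.

5-ethylnon-7-yn-2-one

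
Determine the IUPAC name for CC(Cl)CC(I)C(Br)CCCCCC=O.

7-bromo-10-chloro-8-iodoundecanal

The longest chain bearing the –CHO group is 11 carbons long (undecane).
The principal characteristic group is an aldehyde (terminal –CHO), named with the suffix -al.
Choose the numbering such that the aldehyde carbon is C-1 by definition.
This places a bromo group at C-7; a chloro group at C-10; an iodo group at C-8.
Prefixes are listed alphabetically: bromo, chloro, iodo.
The name is 7-bromo-10-chloro-8-iodoundecanal.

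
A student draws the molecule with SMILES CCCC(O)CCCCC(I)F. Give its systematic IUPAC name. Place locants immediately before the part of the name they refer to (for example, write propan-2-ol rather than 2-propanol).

Counting along the main chain through the –OH group gives 9 carbons: the parent is nonane.
The highest-priority functional group is an alcohol (–OH), so the name ends in -ol.
Number the chain so that numbering from this end puts the hydroxyl group at C-4 rather than C-6.
This places the hydroxyl at C-4; a fluoro group at C-9; an iodo group at C-9.
Substituent prefixes are cited in alphabetical order (multiplying prefixes like di-/tri- are ignored for ordering).
Assembling the pieces gives 9-fluoro-9-iodononan-4-ol.

9-fluoro-9-iodononan-4-ol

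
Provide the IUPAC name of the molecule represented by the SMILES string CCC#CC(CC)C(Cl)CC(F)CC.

6-chloro-5-ethyl-8-fluorodec-3-yne

The longest carbon chain that includes the multiple bond has 10 carbons, so the parent hydride is decane.
The chain contains a C≡C triple bond, so the unsaturation ending is -yne.
Choose the numbering such that numbering from this end puts the triple bond at C-3 rather than C-7.
This places the triple bond between C-3 and C-4; a chloro group at C-6; an ethyl group at C-5; a fluoro group at C-8.
Substituent prefixes are cited in alphabetical order (multiplying prefixes like di-/tri- are ignored for ordering).
The name is 6-chloro-5-ethyl-8-fluorodec-3-yne.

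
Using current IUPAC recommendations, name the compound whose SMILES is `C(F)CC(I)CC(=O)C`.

6-fluoro-4-iodohexan-2-one

Counting along the main chain through the carbonyl gives 6 carbons: the parent is hexane.
A ketone (C=O on an internal carbon) is the principal characteristic group, giving the suffix -one.
Choose the numbering such that numbering from this end puts the carbonyl group at C-2 rather than C-5.
That gives the carbonyl at C-2; a fluoro group at C-6; an iodo group at C-4.
Prefixes are listed alphabetically: fluoro, iodo.
Putting it together: 6-fluoro-4-iodohexan-2-one.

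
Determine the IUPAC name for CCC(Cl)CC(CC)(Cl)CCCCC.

The parent chain contains 10 carbons (decane).
Choose the numbering such that the substituent locant set {3,5,5} is lower than {6,6,8} at the first point of difference.
With this numbering: chloro groups at C-3 and C-5; an ethyl group at C-5.
The substituents are ordered alphabetically, ignoring any di-/tri- multipliers.
The name is 3,5-dichloro-5-ethyldecane.

3,5-dichloro-5-ethyldecane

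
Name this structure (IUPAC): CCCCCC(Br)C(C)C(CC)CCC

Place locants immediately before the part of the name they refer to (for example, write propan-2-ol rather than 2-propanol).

6-bromo-4-ethyl-5-methylundecane

The parent chain contains 11 carbons (undecane).
Choose the numbering such that the substituent locant set {4,5,6} is lower than {6,7,8} at the first point of difference.
This places a bromo group at C-6; an ethyl group at C-4; a methyl group at C-5.
Substituent prefixes are cited in alphabetical order (multiplying prefixes like di-/tri- are ignored for ordering).
The name is 6-bromo-4-ethyl-5-methylundecane.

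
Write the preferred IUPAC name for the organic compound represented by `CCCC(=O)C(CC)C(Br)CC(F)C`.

6-bromo-5-ethyl-8-fluorononan-4-one

Counting along the main chain through the carbonyl gives 9 carbons: the parent is nonane.
The highest-priority functional group is a ketone (C=O on an internal carbon), so the name ends in -one.
Number the chain so that numbering from this end puts the carbonyl group at C-4 rather than C-6.
With this numbering: the carbonyl at C-4; a bromo group at C-6; an ethyl group at C-5; a fluoro group at C-8.
Prefixes are listed alphabetically: bromo, ethyl, fluoro.
Putting it together: 6-bromo-5-ethyl-8-fluorononan-4-one.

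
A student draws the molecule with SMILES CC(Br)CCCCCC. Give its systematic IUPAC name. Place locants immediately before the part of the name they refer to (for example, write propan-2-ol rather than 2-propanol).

2-bromooctane

The parent chain contains 8 carbons (octane).
The numbering direction is chosen so that the substituent locant set {2} is lower than {7} at the first point of difference.
With this numbering: a bromo group at C-2.
Putting it together: 2-bromooctane.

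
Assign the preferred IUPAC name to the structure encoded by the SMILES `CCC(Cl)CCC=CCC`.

Counting along the main chain through the multiple bond gives 9 carbons: the parent is nonane.
There is one C=C double bond, indicated by the ending -ene.
Number the chain so that numbering from this end puts the double bond at C-3 rather than C-6.
This places the double bond between C-3 and C-4; a chloro group at C-7.
Assembling the pieces gives 7-chloronon-3-ene.

7-chloronon-3-ene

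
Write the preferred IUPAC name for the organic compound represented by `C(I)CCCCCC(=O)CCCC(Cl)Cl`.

1,1-dichloro-11-iodoundecan-5-one

Counting along the main chain through the carbonyl gives 11 carbons: the parent is undecane.
The highest-priority functional group is a ketone (C=O on an internal carbon), so the name ends in -one.
Number the chain so that numbering from this end puts the carbonyl group at C-5 rather than C-7.
This places the carbonyl at C-5; two chloro groups at C-1; an iodo group at C-11.
The substituents are ordered alphabetically, ignoring any di-/tri- multipliers.
Assembling the pieces gives 1,1-dichloro-11-iodoundecan-5-one.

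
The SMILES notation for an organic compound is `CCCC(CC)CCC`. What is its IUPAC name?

The longest continuous carbon chain has 7 atoms, so the parent hydride is heptane.
The molecule is symmetric, so either numbering direction gives the same locants.
This places an ethyl group at C-4.
Putting it together: 4-ethylheptane.

4-ethylheptane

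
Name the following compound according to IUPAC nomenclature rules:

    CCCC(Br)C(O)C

3-bromohexan-2-ol

Counting along the main chain through the –OH group gives 6 carbons: the parent is hexane.
The principal characteristic group is an alcohol (–OH), named with the suffix -ol.
Number the chain so that numbering from this end puts the hydroxyl group at C-2 rather than C-5.
With this numbering: the hydroxyl at C-2; a bromo group at C-3.
Putting it together: 3-bromohexan-2-ol.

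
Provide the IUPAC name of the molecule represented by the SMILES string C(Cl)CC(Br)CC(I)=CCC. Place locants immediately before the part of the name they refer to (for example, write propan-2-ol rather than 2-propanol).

Counting along the main chain through the multiple bond gives 8 carbons: the parent is octane.
A C=C double bond in the chain gives the infix -ene-.
Number the chain so that numbering from this end puts the double bond at C-3 rather than C-5.
That gives the double bond between C-3 and C-4; a bromo group at C-6; a chloro group at C-8; an iodo group at C-4.
Substituent prefixes are cited in alphabetical order (multiplying prefixes like di-/tri- are ignored for ordering).
Assembling the pieces gives 6-bromo-8-chloro-4-iodooct-3-ene.

6-bromo-8-chloro-4-iodooct-3-ene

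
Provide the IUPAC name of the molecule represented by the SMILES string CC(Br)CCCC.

The longest carbon chain is 6 atoms: the parent is hexane.
Number the chain so that the substituent locant set {2} is lower than {5} at the first point of difference.
With this numbering: a bromo group at C-2.
Assembling the pieces gives 2-bromohexane.

2-bromohexane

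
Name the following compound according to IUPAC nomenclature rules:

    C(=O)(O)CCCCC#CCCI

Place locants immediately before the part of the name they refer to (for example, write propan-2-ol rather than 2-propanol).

The longest carbon chain that includes the –COOH group and the multiple bond has 9 carbons, so the parent hydride is nonane.
The principal characteristic group is a carboxylic acid (terminal –COOH), named with the suffix -oic acid.
A C≡C triple bond in the chain gives the infix -yne-.
The numbering direction is chosen so that the carboxylic acid carbon is C-1 by definition.
This places the triple bond between C-6 and C-7; an iodo group at C-9.
Putting it together: 9-iodonon-6-ynoic acid.

9-iodonon-6-ynoic acid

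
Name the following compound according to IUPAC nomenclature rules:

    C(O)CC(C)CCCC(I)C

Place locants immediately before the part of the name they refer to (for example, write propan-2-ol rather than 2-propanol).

7-iodo-3-methyloctan-1-ol

The longest chain bearing the –OH group is 8 carbons long (octane).
The highest-priority functional group is an alcohol (–OH), so the name ends in -ol.
Choose the numbering such that numbering from this end puts the hydroxyl group at C-1 rather than C-8.
With this numbering: the hydroxyl at C-1; an iodo group at C-7; a methyl group at C-3.
The substituents are ordered alphabetically, ignoring any di-/tri- multipliers.
The name is 7-iodo-3-methyloctan-1-ol.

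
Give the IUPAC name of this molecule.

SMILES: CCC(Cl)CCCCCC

The longest continuous carbon chain has 9 atoms, so the parent hydride is nonane.
The numbering direction is chosen so that the substituent locant set {3} is lower than {7} at the first point of difference.
That gives a chloro group at C-3.
Putting it together: 3-chlorononane.

3-chlorononane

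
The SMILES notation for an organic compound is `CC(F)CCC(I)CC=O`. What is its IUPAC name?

6-fluoro-3-iodoheptanal

The longest carbon chain that includes the –CHO group has 7 carbons, so the parent hydride is heptane.
The highest-priority functional group is an aldehyde (terminal –CHO), so the name ends in -al.
Number the chain so that the aldehyde carbon is C-1 by definition.
With this numbering: a fluoro group at C-6; an iodo group at C-3.
The substituents are ordered alphabetically, ignoring any di-/tri- multipliers.
Putting it together: 6-fluoro-3-iodoheptanal.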